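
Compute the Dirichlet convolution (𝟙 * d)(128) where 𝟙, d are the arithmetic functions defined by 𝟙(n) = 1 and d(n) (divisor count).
(𝟙 * d)(128) = 36

Divisors of 128: [1, 2, 4, 8, 16, 32, 64, 128]. For each d | 128:
  d = 1: 𝟙(1) · d(128/1) = 1 · 8 = 8
  d = 2: 𝟙(2) · d(128/2) = 1 · 7 = 7
  d = 4: 𝟙(4) · d(128/4) = 1 · 6 = 6
  d = 8: 𝟙(8) · d(128/8) = 1 · 5 = 5
  d = 16: 𝟙(16) · d(128/16) = 1 · 4 = 4
  d = 32: 𝟙(32) · d(128/32) = 1 · 3 = 3
  d = 64: 𝟙(64) · d(128/64) = 1 · 2 = 2
  d = 128: 𝟙(128) · d(128/128) = 1 · 1 = 1
Summing: (𝟙 * d)(128) = 8 + 7 + 6 + 5 + 4 + 3 + 2 + 1 = 36.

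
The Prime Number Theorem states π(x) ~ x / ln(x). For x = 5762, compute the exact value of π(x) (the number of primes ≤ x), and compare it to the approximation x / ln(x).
π(5762) = 757;  x/ln(x) ≈ 665.43;  relative error ≈ 12.10%.

Directly count primes up to 5762: π(5762) = 757. The PNT approximation gives 5762/ln(5762) ≈ 5762/8.65904 ≈ 665.43. Relative error (π(x) − x/ln(x)) / π(x) ≈ 12.10%; the approximation is known to undercount slightly (Li(x) is a better estimate).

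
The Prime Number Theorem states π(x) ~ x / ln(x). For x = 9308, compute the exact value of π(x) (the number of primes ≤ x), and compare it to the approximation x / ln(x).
π(9308) = 1151;  x/ln(x) ≈ 1018.53;  relative error ≈ 11.51%.

Directly count primes up to 9308: π(9308) = 1151. The PNT approximation gives 9308/ln(9308) ≈ 9308/9.13863 ≈ 1018.53. Relative error (π(x) − x/ln(x)) / π(x) ≈ 11.51%; the approximation is known to undercount slightly (Li(x) is a better estimate).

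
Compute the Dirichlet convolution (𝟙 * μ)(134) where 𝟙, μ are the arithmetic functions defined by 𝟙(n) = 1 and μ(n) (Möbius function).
(𝟙 * μ)(134) = 0

Divisors of 134: [1, 2, 67, 134]. For each d | 134:
  d = 1: 𝟙(1) · μ(134/1) = 1 · 1 = 1
  d = 2: 𝟙(2) · μ(134/2) = 1 · -1 = -1
  d = 67: 𝟙(67) · μ(134/67) = 1 · -1 = -1
  d = 134: 𝟙(134) · μ(134/134) = 1 · 1 = 1
Summing: (𝟙 * μ)(134) = 1 + -1 + -1 + 1 = 0.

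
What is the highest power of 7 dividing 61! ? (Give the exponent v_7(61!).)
v_7(61!) = 9

Legendre's formula: v_p(n!) = Σ_{k ≥ 1} ⌊n / p^k⌋. For p = 7, n = 61, the terms are:
  ⌊61/7^1⌋ = ⌊61/7⌋ = 8
  ⌊61/7^2⌋ = ⌊61/49⌋ = 1
(the next term ⌊61/7^3⌋ = 0, terminating the sum). Summing: v_7(61!) = 8 + 1 = 9.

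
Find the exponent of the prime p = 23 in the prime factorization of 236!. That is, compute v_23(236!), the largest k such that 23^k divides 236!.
v_23(236!) = 10

Legendre's formula: v_p(n!) = Σ_{k ≥ 1} ⌊n / p^k⌋. For p = 23, n = 236, the terms are:
  ⌊236/23^1⌋ = ⌊236/23⌋ = 10
(the next term ⌊236/23^2⌋ = 0, terminating the sum). Summing: v_23(236!) = 10 = 10.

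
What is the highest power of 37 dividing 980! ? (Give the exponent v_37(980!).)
v_37(980!) = 26

Legendre's formula: v_p(n!) = Σ_{k ≥ 1} ⌊n / p^k⌋. For p = 37, n = 980, the terms are:
  ⌊980/37^1⌋ = ⌊980/37⌋ = 26
(the next term ⌊980/37^2⌋ = 0, terminating the sum). Summing: v_37(980!) = 26 = 26.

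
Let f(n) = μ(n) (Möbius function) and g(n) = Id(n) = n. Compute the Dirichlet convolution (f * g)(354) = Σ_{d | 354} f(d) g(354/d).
(μ * Id)(354) = 116

Divisors of 354: [1, 2, 3, 6, 59, 118, 177, 354]. For each d | 354:
  d = 1: μ(1) · Id(354/1) = 1 · 354 = 354
  d = 2: μ(2) · Id(354/2) = -1 · 177 = -177
  d = 3: μ(3) · Id(354/3) = -1 · 118 = -118
  d = 6: μ(6) · Id(354/6) = 1 · 59 = 59
  d = 59: μ(59) · Id(354/59) = -1 · 6 = -6
  d = 118: μ(118) · Id(354/118) = 1 · 3 = 3
  d = 177: μ(177) · Id(354/177) = 1 · 2 = 2
  d = 354: μ(354) · Id(354/354) = -1 · 1 = -1
Summing: (μ * Id)(354) = 354 + -177 + -118 + 59 + -6 + 3 + 2 + -1 = 116.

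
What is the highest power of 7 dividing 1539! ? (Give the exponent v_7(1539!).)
v_7(1539!) = 254

Legendre's formula: v_p(n!) = Σ_{k ≥ 1} ⌊n / p^k⌋. For p = 7, n = 1539, the terms are:
  ⌊1539/7^1⌋ = ⌊1539/7⌋ = 219
  ⌊1539/7^2⌋ = ⌊1539/49⌋ = 31
  ⌊1539/7^3⌋ = ⌊1539/343⌋ = 4
(the next term ⌊1539/7^4⌋ = 0, terminating the sum). Summing: v_7(1539!) = 219 + 31 + 4 = 254.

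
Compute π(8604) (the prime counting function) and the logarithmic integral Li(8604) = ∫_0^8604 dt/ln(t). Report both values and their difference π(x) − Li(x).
π(8604) = 1071;  Li(8604) ≈ 1093.35;  π(x) − Li(x) ≈ -22.35.

Direct count of primes ≤ 8604 gives π(8604) = 1071. Numerical evaluation of the logarithmic integral gives Li(8604) ≈ 1093.35. The difference π(x) − Li(x) ≈ -22.35 is typically negative for small/moderate x (Li(x) overestimates), though Littlewood's theorem shows this sign changes infinitely often.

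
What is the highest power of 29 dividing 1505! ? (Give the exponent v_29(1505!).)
v_29(1505!) = 52

Legendre's formula: v_p(n!) = Σ_{k ≥ 1} ⌊n / p^k⌋. For p = 29, n = 1505, the terms are:
  ⌊1505/29^1⌋ = ⌊1505/29⌋ = 51
  ⌊1505/29^2⌋ = ⌊1505/841⌋ = 1
(the next term ⌊1505/29^3⌋ = 0, terminating the sum). Summing: v_29(1505!) = 51 + 1 = 52.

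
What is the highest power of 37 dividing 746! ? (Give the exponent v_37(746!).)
v_37(746!) = 20

Legendre's formula: v_p(n!) = Σ_{k ≥ 1} ⌊n / p^k⌋. For p = 37, n = 746, the terms are:
  ⌊746/37^1⌋ = ⌊746/37⌋ = 20
(the next term ⌊746/37^2⌋ = 0, terminating the sum). Summing: v_37(746!) = 20 = 20.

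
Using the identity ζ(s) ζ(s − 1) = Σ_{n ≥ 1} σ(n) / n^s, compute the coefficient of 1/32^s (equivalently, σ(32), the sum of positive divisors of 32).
σ(32) = 63

In the product (Σ m^0/m^s)(Σ k / k^s) = Σ (Σ_{d | n} d) / n^s, the coefficient of 1/n^s is σ(n) = Σ_{d | n} d. For n = 32, divisors are [1, 2, 4, 8, 16, 32]; summing: σ(32) = 63.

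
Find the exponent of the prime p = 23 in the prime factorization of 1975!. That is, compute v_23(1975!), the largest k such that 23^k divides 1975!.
v_23(1975!) = 88

Legendre's formula: v_p(n!) = Σ_{k ≥ 1} ⌊n / p^k⌋. For p = 23, n = 1975, the terms are:
  ⌊1975/23^1⌋ = ⌊1975/23⌋ = 85
  ⌊1975/23^2⌋ = ⌊1975/529⌋ = 3
(the next term ⌊1975/23^3⌋ = 0, terminating the sum). Summing: v_23(1975!) = 85 + 3 = 88.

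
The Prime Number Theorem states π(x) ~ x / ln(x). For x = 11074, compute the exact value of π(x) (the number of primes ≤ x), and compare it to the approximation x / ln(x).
π(11074) = 1342;  x/ln(x) ≈ 1189.17;  relative error ≈ 11.39%.

Directly count primes up to 11074: π(11074) = 1342. The PNT approximation gives 11074/ln(11074) ≈ 11074/9.31236 ≈ 1189.17. Relative error (π(x) − x/ln(x)) / π(x) ≈ 11.39%; the approximation is known to undercount slightly (Li(x) is a better estimate).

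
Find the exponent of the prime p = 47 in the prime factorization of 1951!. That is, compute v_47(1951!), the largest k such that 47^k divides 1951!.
v_47(1951!) = 41

Legendre's formula: v_p(n!) = Σ_{k ≥ 1} ⌊n / p^k⌋. For p = 47, n = 1951, the terms are:
  ⌊1951/47^1⌋ = ⌊1951/47⌋ = 41
(the next term ⌊1951/47^2⌋ = 0, terminating the sum). Summing: v_47(1951!) = 41 = 41.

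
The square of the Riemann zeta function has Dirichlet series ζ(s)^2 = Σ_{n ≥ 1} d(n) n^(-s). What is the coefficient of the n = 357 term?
d(357) = 8

ζ(s)^2 = (Σ 1/m^s)(Σ 1/k^s). The coefficient of 1/n^s in the product is the number of ordered pairs (m, k) with mk = n, which equals d(n). For n = 357, divisors are [1, 3, 7, 17, 21, 51, 119, 357], so d(357) = 8.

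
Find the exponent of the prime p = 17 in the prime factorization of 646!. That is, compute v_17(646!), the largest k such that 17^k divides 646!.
v_17(646!) = 40

Legendre's formula: v_p(n!) = Σ_{k ≥ 1} ⌊n / p^k⌋. For p = 17, n = 646, the terms are:
  ⌊646/17^1⌋ = ⌊646/17⌋ = 38
  ⌊646/17^2⌋ = ⌊646/289⌋ = 2
(the next term ⌊646/17^3⌋ = 0, terminating the sum). Summing: v_17(646!) = 38 + 2 = 40.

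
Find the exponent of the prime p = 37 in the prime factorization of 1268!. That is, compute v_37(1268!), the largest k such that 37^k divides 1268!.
v_37(1268!) = 34

Legendre's formula: v_p(n!) = Σ_{k ≥ 1} ⌊n / p^k⌋. For p = 37, n = 1268, the terms are:
  ⌊1268/37^1⌋ = ⌊1268/37⌋ = 34
(the next term ⌊1268/37^2⌋ = 0, terminating the sum). Summing: v_37(1268!) = 34 = 34.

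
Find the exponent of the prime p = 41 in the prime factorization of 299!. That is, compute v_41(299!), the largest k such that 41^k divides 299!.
v_41(299!) = 7

Legendre's formula: v_p(n!) = Σ_{k ≥ 1} ⌊n / p^k⌋. For p = 41, n = 299, the terms are:
  ⌊299/41^1⌋ = ⌊299/41⌋ = 7
(the next term ⌊299/41^2⌋ = 0, terminating the sum). Summing: v_41(299!) = 7 = 7.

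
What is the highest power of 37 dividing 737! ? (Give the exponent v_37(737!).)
v_37(737!) = 19

Legendre's formula: v_p(n!) = Σ_{k ≥ 1} ⌊n / p^k⌋. For p = 37, n = 737, the terms are:
  ⌊737/37^1⌋ = ⌊737/37⌋ = 19
(the next term ⌊737/37^2⌋ = 0, terminating the sum). Summing: v_37(737!) = 19 = 19.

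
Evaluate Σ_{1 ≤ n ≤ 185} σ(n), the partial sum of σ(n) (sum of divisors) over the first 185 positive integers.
Σ_{n ≤ 185} σ(n) = 28174

Compute σ(n) for each 1 ≤ n ≤ 185: σ(1) = 1, σ(2) = 3, σ(3) = 4, σ(4) = 7, σ(5) = 6, σ(6) = 12, σ(7) = 8, σ(8) = 15, σ(9) = 13, σ(10) = 18, σ(11) = 12, σ(12) = 28, σ(13) = 14, σ(14) = 24, σ(15) = 24, σ(16) = 31, σ(17) = 18, σ(18) = 39, σ(19) = 20, σ(20) = 42, σ(21) = 32, σ(22) = 36, σ(23) = 24, σ(24) = 60, σ(25) = 31, σ(26) = 42, σ(27) = 40, σ(28) = 56, σ(29) = 30, σ(30) = 72, σ(31) = 32, σ(32) = 63, σ(33) = 48, σ(34) = 54, σ(35) = 48, σ(36) = 91, σ(37) = 38, σ(38) = 60, σ(39) = 56, σ(40) = 90, σ(41) = 42, σ(42) = 96, σ(43) = 44, σ(44) = 84, σ(45) = 78, σ(46) = 72, σ(47) = 48, σ(48) = 124, σ(49) = 57, σ(50) = 93, σ(51) = 72, σ(52) = 98, σ(53) = 54, σ(54) = 120, σ(55) = 72, σ(56) = 120, σ(57) = 80, σ(58) = 90, σ(59) = 60, σ(60) = 168, σ(61) = 62, σ(62) = 96, σ(63) = 104, σ(64) = 127, σ(65) = 84, σ(66) = 144, σ(67) = 68, σ(68) = 126, σ(69) = 96, σ(70) = 144, σ(71) = 72, σ(72) = 195, σ(73) = 74, σ(74) = 114, σ(75) = 124, σ(76) = 140, σ(77) = 96, σ(78) = 168, σ(79) = 80, σ(80) = 186, σ(81) = 121, σ(82) = 126, σ(83) = 84, σ(84) = 224, σ(85) = 108, σ(86) = 132, σ(87) = 120, σ(88) = 180, σ(89) = 90, σ(90) = 234, σ(91) = 112, σ(92) = 168, σ(93) = 128, σ(94) = 144, σ(95) = 120, σ(96) = 252, σ(97) = 98, σ(98) = 171, σ(99) = 156, σ(100) = 217, σ(101) = 102, σ(102) = 216, σ(103) = 104, σ(104) = 210, σ(105) = 192, σ(106) = 162, σ(107) = 108, σ(108) = 280, σ(109) = 110, σ(110) = 216, σ(111) = 152, σ(112) = 248, σ(113) = 114, σ(114) = 240, σ(115) = 144, σ(116) = 210, σ(117) = 182, σ(118) = 180, σ(119) = 144, σ(120) = 360, σ(121) = 133, σ(122) = 186, σ(123) = 168, σ(124) = 224, σ(125) = 156, σ(126) = 312, σ(127) = 128, σ(128) = 255, σ(129) = 176, σ(130) = 252, σ(131) = 132, σ(132) = 336, σ(133) = 160, σ(134) = 204, σ(135) = 240, σ(136) = 270, σ(137) = 138, σ(138) = 288, σ(139) = 140, σ(140) = 336, σ(141) = 192, σ(142) = 216, σ(143) = 168, σ(144) = 403, σ(145) = 180, σ(146) = 222, σ(147) = 228, σ(148) = 266, σ(149) = 150, σ(150) = 372, σ(151) = 152, σ(152) = 300, σ(153) = 234, σ(154) = 288, σ(155) = 192, σ(156) = 392, σ(157) = 158, σ(158) = 240, σ(159) = 216, σ(160) = 378, σ(161) = 192, σ(162) = 363, σ(163) = 164, σ(164) = 294, σ(165) = 288, σ(166) = 252, σ(167) = 168, σ(168) = 480, σ(169) = 183, σ(170) = 324, σ(171) = 260, σ(172) = 308, σ(173) = 174, σ(174) = 360, σ(175) = 248, σ(176) = 372, σ(177) = 240, σ(178) = 270, σ(179) = 180, σ(180) = 546, σ(181) = 182, σ(182) = 336, σ(183) = 248, σ(184) = 360, σ(185) = 228. Summing all 185 values: 28174. (Average order: Σ_{n ≤ x} σ(n) ~ (π²/12) x². For x = 185, (π²/12)·185² ≈ 28148.93.)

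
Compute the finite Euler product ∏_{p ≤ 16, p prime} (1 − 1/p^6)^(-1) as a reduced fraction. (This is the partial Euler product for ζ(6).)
∏ = 14388679339409375/14143390691632128

The primes p ≤ 16 are [2, 3, 5, 7, 11, 13]. For each prime, (1 − 1/p^6)^(-1) = p^6 / (p^6 − 1). The product is (1 − 1/2^6)^(-1), (1 − 1/3^6)^(-1), (1 − 1/5^6)^(-1), (1 − 1/7^6)^(-1), (1 − 1/11^6)^(-1), (1 − 1/13^6)^(-1) = ∏ p^6 / (p^6 − 1) = 14388679339409375/14143390691632128.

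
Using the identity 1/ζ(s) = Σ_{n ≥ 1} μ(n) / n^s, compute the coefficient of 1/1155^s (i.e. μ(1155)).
μ(1155) = 1

Factor n = 1155 = 3 · 5 · 7 · 11. μ(n) = 0 if any exponent ≥ 2 (not squarefree); otherwise μ(n) = (−1)^{ω(n)} where ω(n) is the number of distinct prime factors. Applying: μ(1155) = 1.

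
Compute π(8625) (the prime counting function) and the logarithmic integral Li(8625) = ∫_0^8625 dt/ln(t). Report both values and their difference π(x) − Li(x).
π(8625) = 1073;  Li(8625) ≈ 1095.67;  π(x) − Li(x) ≈ -22.67.

Direct count of primes ≤ 8625 gives π(8625) = 1073. Numerical evaluation of the logarithmic integral gives Li(8625) ≈ 1095.67. The difference π(x) − Li(x) ≈ -22.67 is typically negative for small/moderate x (Li(x) overestimates), though Littlewood's theorem shows this sign changes infinitely often.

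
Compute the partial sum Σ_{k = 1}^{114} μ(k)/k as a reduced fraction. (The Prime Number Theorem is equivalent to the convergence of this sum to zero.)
Σ μ(k)/k = -78111734742604811120482861063208714211896204/2257861045744114842010371877967404463805334785

Values of μ(k) for 1 ≤ k ≤ 114: μ(1) = 1, μ(2) = -1, μ(3) = -1, μ(5) = -1, μ(6) = 1, μ(7) = -1, μ(10) = 1, μ(11) = -1, μ(13) = -1, μ(14) = 1, μ(15) = 1, μ(17) = -1, μ(19) = -1, μ(21) = 1, μ(22) = 1, μ(23) = -1, μ(26) = 1, μ(29) = -1, μ(30) = -1, μ(31) = -1, μ(33) = 1, μ(34) = 1, μ(35) = 1, μ(37) = -1, μ(38) = 1, μ(39) = 1, μ(41) = -1, μ(42) = -1, μ(43) = -1, μ(46) = 1, μ(47) = -1, μ(51) = 1, μ(53) = -1, μ(55) = 1, μ(57) = 1, μ(58) = 1, μ(59) = -1, μ(61) = -1, μ(62) = 1, μ(65) = 1, μ(66) = -1, μ(67) = -1, μ(69) = 1, μ(70) = -1, μ(71) = -1, μ(73) = -1, μ(74) = 1, μ(77) = 1, μ(78) = -1, μ(79) = -1, μ(82) = 1, μ(83) = -1, μ(85) = 1, μ(86) = 1, μ(87) = 1, μ(89) = -1, μ(91) = 1, μ(93) = 1, μ(94) = 1, μ(95) = 1, μ(97) = -1, μ(101) = -1, μ(102) = -1, μ(103) = -1, μ(105) = -1, μ(106) = 1, μ(107) = -1, μ(109) = -1, μ(110) = -1, μ(111) = 1, μ(113) = -1, μ(114) = -1, with μ = 0 on non-squarefree integers. Summing μ(k)/k for k where μ(k) ≠ 0 gives -78111734742604811120482861063208714211896204/2257861045744114842010371877967404463805334785 ≈ -0.0346. (PNT ⟺ this sum → 0 as n → ∞.)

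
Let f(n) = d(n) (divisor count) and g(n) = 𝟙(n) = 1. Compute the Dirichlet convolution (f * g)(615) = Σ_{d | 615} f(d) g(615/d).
(d * 𝟙)(615) = 27

Divisors of 615: [1, 3, 5, 15, 41, 123, 205, 615]. For each d | 615:
  d = 1: d(1) · 𝟙(615/1) = 1 · 1 = 1
  d = 3: d(3) · 𝟙(615/3) = 2 · 1 = 2
  d = 5: d(5) · 𝟙(615/5) = 2 · 1 = 2
  d = 15: d(15) · 𝟙(615/15) = 4 · 1 = 4
  d = 41: d(41) · 𝟙(615/41) = 2 · 1 = 2
  d = 123: d(123) · 𝟙(615/123) = 4 · 1 = 4
  d = 205: d(205) · 𝟙(615/205) = 4 · 1 = 4
  d = 615: d(615) · 𝟙(615/615) = 8 · 1 = 8
Summing: (d * 𝟙)(615) = 1 + 2 + 2 + 4 + 2 + 4 + 4 + 8 = 27.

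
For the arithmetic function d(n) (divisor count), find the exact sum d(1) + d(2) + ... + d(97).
Σ_{n ≤ 97} d(n) = 461

Compute d(n) for each 1 ≤ n ≤ 97: d(1) = 1, d(2) = 2, d(3) = 2, d(4) = 3, d(5) = 2, d(6) = 4, d(7) = 2, d(8) = 4, d(9) = 3, d(10) = 4, d(11) = 2, d(12) = 6, d(13) = 2, d(14) = 4, d(15) = 4, d(16) = 5, d(17) = 2, d(18) = 6, d(19) = 2, d(20) = 6, d(21) = 4, d(22) = 4, d(23) = 2, d(24) = 8, d(25) = 3, d(26) = 4, d(27) = 4, d(28) = 6, d(29) = 2, d(30) = 8, d(31) = 2, d(32) = 6, d(33) = 4, d(34) = 4, d(35) = 4, d(36) = 9, d(37) = 2, d(38) = 4, d(39) = 4, d(40) = 8, d(41) = 2, d(42) = 8, d(43) = 2, d(44) = 6, d(45) = 6, d(46) = 4, d(47) = 2, d(48) = 10, d(49) = 3, d(50) = 6, d(51) = 4, d(52) = 6, d(53) = 2, d(54) = 8, d(55) = 4, d(56) = 8, d(57) = 4, d(58) = 4, d(59) = 2, d(60) = 12, d(61) = 2, d(62) = 4, d(63) = 6, d(64) = 7, d(65) = 4, d(66) = 8, d(67) = 2, d(68) = 6, d(69) = 4, d(70) = 8, d(71) = 2, d(72) = 12, d(73) = 2, d(74) = 4, d(75) = 6, d(76) = 6, d(77) = 4, d(78) = 8, d(79) = 2, d(80) = 10, d(81) = 5, d(82) = 4, d(83) = 2, d(84) = 12, d(85) = 4, d(86) = 4, d(87) = 4, d(88) = 8, d(89) = 2, d(90) = 12, d(91) = 4, d(92) = 6, d(93) = 4, d(94) = 4, d(95) = 4, d(96) = 12, d(97) = 2. Summing all 97 values: 461. (Dirichlet's divisor formula: Σ_{n ≤ x} d(n) = x ln(x) + (2γ − 1) x + O(√x). For x = 97, the asymptotic estimate is ≈ 458.73.)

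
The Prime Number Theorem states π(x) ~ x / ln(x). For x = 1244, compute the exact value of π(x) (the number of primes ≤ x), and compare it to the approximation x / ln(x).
π(1244) = 203;  x/ln(x) ≈ 174.57;  relative error ≈ 14.00%.

Directly count primes up to 1244: π(1244) = 203. The PNT approximation gives 1244/ln(1244) ≈ 1244/7.12609 ≈ 174.57. Relative error (π(x) − x/ln(x)) / π(x) ≈ 14.00%; the approximation is known to undercount slightly (Li(x) is a better estimate).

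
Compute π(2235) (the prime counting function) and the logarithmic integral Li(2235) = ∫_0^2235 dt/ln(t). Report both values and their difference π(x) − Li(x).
π(2235) = 331;  Li(2235) ≈ 345.50;  π(x) − Li(x) ≈ -14.50.

Direct count of primes ≤ 2235 gives π(2235) = 331. Numerical evaluation of the logarithmic integral gives Li(2235) ≈ 345.50. The difference π(x) − Li(x) ≈ -14.50 is typically negative for small/moderate x (Li(x) overestimates), though Littlewood's theorem shows this sign changes infinitely often.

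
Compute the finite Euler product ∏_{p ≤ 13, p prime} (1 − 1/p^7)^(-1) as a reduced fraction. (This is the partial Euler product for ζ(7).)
∏ = 3823532992398595385956921875/3791873603058129477401581447

The primes p ≤ 13 are [2, 3, 5, 7, 11, 13]. For each prime, (1 − 1/p^7)^(-1) = p^7 / (p^7 − 1). The product is (1 − 1/2^7)^(-1), (1 − 1/3^7)^(-1), (1 − 1/5^7)^(-1), (1 − 1/7^7)^(-1), (1 − 1/11^7)^(-1), (1 − 1/13^7)^(-1) = ∏ p^7 / (p^7 − 1) = 3823532992398595385956921875/3791873603058129477401581447.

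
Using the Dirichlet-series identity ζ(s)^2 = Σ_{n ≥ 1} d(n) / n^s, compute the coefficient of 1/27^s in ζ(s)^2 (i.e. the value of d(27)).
d(27) = 4

ζ(s)^2 = (Σ 1/m^s)(Σ 1/k^s). The coefficient of 1/n^s in the product is the number of ordered pairs (m, k) with mk = n, which equals d(n). For n = 27, divisors are [1, 3, 9, 27], so d(27) = 4.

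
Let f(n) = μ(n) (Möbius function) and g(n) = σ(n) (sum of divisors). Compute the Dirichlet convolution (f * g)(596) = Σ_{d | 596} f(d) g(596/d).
(μ * σ)(596) = 596

Divisors of 596: [1, 2, 4, 149, 298, 596]. For each d | 596:
  d = 1: μ(1) · σ(596/1) = 1 · 1050 = 1050
  d = 2: μ(2) · σ(596/2) = -1 · 450 = -450
  d = 4: μ(4) · σ(596/4) = 0 · 150 = 0
  d = 149: μ(149) · σ(596/149) = -1 · 7 = -7
  d = 298: μ(298) · σ(596/298) = 1 · 3 = 3
  d = 596: μ(596) · σ(596/596) = 0 · 1 = 0
Summing: (μ * σ)(596) = 1050 + -450 + 0 + -7 + 3 + 0 = 596.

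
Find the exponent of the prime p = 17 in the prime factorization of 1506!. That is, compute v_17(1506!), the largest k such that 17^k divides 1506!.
v_17(1506!) = 93

Legendre's formula: v_p(n!) = Σ_{k ≥ 1} ⌊n / p^k⌋. For p = 17, n = 1506, the terms are:
  ⌊1506/17^1⌋ = ⌊1506/17⌋ = 88
  ⌊1506/17^2⌋ = ⌊1506/289⌋ = 5
(the next term ⌊1506/17^3⌋ = 0, terminating the sum). Summing: v_17(1506!) = 88 + 5 = 93.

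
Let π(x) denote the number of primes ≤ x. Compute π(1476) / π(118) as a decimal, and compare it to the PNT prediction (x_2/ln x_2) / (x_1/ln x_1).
π(1476)/π(118) = 233/30 ≈ 7.7667;  PNT prediction ≈ 8.1778.

π(118) = 30 and π(1476) = 233, so π(1476)/π(118) ≈ 7.7667. The PNT-predicted ratio is (1476/ln(1476)) / (118/ln(118)) ≈ 8.1778. The two agree to within a few percent, as expected.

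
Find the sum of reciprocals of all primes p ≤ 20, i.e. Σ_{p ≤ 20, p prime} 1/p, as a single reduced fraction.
Σ 1/p = 14117683/9699690

π(20) = 8, so the primes ≤ 20 are [2, 3, 5, 7, 11, 13, 17, 19]. Summing 1/p over these primes: 14117683/9699690 ≈ 1.4555. Mertens estimate ln ln(20) + 0.2615 ≈ 1.3587.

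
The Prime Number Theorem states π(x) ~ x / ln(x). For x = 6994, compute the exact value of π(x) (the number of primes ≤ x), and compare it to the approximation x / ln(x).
π(6994) = 899;  x/ln(x) ≈ 790.03;  relative error ≈ 12.12%.

Directly count primes up to 6994: π(6994) = 899. The PNT approximation gives 6994/ln(6994) ≈ 6994/8.85281 ≈ 790.03. Relative error (π(x) − x/ln(x)) / π(x) ≈ 12.12%; the approximation is known to undercount slightly (Li(x) is a better estimate).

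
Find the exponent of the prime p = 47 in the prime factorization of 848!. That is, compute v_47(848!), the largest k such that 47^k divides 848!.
v_47(848!) = 18

Legendre's formula: v_p(n!) = Σ_{k ≥ 1} ⌊n / p^k⌋. For p = 47, n = 848, the terms are:
  ⌊848/47^1⌋ = ⌊848/47⌋ = 18
(the next term ⌊848/47^2⌋ = 0, terminating the sum). Summing: v_47(848!) = 18 = 18.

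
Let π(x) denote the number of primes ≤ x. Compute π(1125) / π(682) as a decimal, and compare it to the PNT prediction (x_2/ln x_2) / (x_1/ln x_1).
π(1125)/π(682) = 188/123 ≈ 1.5285;  PNT prediction ≈ 1.5320.

π(682) = 123 and π(1125) = 188, so π(1125)/π(682) ≈ 1.5285. The PNT-predicted ratio is (1125/ln(1125)) / (682/ln(682)) ≈ 1.5320. The two agree to within a few percent, as expected.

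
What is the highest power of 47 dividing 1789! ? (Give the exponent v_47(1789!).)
v_47(1789!) = 38

Legendre's formula: v_p(n!) = Σ_{k ≥ 1} ⌊n / p^k⌋. For p = 47, n = 1789, the terms are:
  ⌊1789/47^1⌋ = ⌊1789/47⌋ = 38
(the next term ⌊1789/47^2⌋ = 0, terminating the sum). Summing: v_47(1789!) = 38 = 38.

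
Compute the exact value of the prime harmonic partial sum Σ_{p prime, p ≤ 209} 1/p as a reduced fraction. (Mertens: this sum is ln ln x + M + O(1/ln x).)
Σ 1/p = 15202313841027497739047080375538859939135227730139536997746371469607707132833646367/7799922041683461553249199106329813876687996789903550945093032474868511536164700810

π(209) = 46, so the primes ≤ 209 are [2, 3, 5, 7, 11, 13, 17, 19, 23, 29, 31, 37, 41, 43, 47, 53, 59, 61, 67, 71, 73, 79, 83, 89, 97, 101, 103, 107, 109, 113, 127, 131, 137, 139, 149, 151, 157, 163, 167, 173, 179, 181, 191, 193, 197, 199]. Summing 1/p over these primes: 15202313841027497739047080375538859939135227730139536997746371469607707132833646367/7799922041683461553249199106329813876687996789903550945093032474868511536164700810 ≈ 1.9490. Mertens estimate ln ln(209) + 0.2615 ≈ 1.9372.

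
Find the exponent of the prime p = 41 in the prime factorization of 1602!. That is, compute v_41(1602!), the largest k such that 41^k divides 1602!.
v_41(1602!) = 39

Legendre's formula: v_p(n!) = Σ_{k ≥ 1} ⌊n / p^k⌋. For p = 41, n = 1602, the terms are:
  ⌊1602/41^1⌋ = ⌊1602/41⌋ = 39
(the next term ⌊1602/41^2⌋ = 0, terminating the sum). Summing: v_41(1602!) = 39 = 39.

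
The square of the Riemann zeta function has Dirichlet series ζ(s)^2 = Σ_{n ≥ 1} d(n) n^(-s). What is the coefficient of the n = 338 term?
d(338) = 6

ζ(s)^2 = (Σ 1/m^s)(Σ 1/k^s). The coefficient of 1/n^s in the product is the number of ordered pairs (m, k) with mk = n, which equals d(n). For n = 338, divisors are [1, 2, 13, 26, 169, 338], so d(338) = 6.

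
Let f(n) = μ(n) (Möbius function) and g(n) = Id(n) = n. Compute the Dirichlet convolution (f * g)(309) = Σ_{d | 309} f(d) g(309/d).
(μ * Id)(309) = 204

Divisors of 309: [1, 3, 103, 309]. For each d | 309:
  d = 1: μ(1) · Id(309/1) = 1 · 309 = 309
  d = 3: μ(3) · Id(309/3) = -1 · 103 = -103
  d = 103: μ(103) · Id(309/103) = -1 · 3 = -3
  d = 309: μ(309) · Id(309/309) = 1 · 1 = 1
Summing: (μ * Id)(309) = 309 + -103 + -3 + 1 = 204.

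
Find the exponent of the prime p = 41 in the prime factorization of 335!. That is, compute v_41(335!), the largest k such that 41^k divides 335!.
v_41(335!) = 8

Legendre's formula: v_p(n!) = Σ_{k ≥ 1} ⌊n / p^k⌋. For p = 41, n = 335, the terms are:
  ⌊335/41^1⌋ = ⌊335/41⌋ = 8
(the next term ⌊335/41^2⌋ = 0, terminating the sum). Summing: v_41(335!) = 8 = 8.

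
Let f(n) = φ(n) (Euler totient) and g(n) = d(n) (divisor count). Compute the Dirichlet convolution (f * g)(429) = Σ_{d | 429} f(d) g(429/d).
(φ * d)(429) = 672

Divisors of 429: [1, 3, 11, 13, 33, 39, 143, 429]. For each d | 429:
  d = 1: φ(1) · d(429/1) = 1 · 8 = 8
  d = 3: φ(3) · d(429/3) = 2 · 4 = 8
  d = 11: φ(11) · d(429/11) = 10 · 4 = 40
  d = 13: φ(13) · d(429/13) = 12 · 4 = 48
  d = 33: φ(33) · d(429/33) = 20 · 2 = 40
  d = 39: φ(39) · d(429/39) = 24 · 2 = 48
  d = 143: φ(143) · d(429/143) = 120 · 2 = 240
  d = 429: φ(429) · d(429/429) = 240 · 1 = 240
Summing: (φ * d)(429) = 8 + 8 + 40 + 48 + 40 + 48 + 240 + 240 = 672.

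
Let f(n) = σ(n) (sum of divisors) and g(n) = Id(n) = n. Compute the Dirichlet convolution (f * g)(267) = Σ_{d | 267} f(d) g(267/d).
(σ * Id)(267) = 1253

Divisors of 267: [1, 3, 89, 267]. For each d | 267:
  d = 1: σ(1) · Id(267/1) = 1 · 267 = 267
  d = 3: σ(3) · Id(267/3) = 4 · 89 = 356
  d = 89: σ(89) · Id(267/89) = 90 · 3 = 270
  d = 267: σ(267) · Id(267/267) = 360 · 1 = 360
Summing: (σ * Id)(267) = 267 + 356 + 270 + 360 = 1253.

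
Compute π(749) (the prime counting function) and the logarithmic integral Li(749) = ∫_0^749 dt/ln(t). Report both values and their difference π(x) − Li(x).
π(749) = 132;  Li(749) ≈ 140.53;  π(x) − Li(x) ≈ -8.53.

Direct count of primes ≤ 749 gives π(749) = 132. Numerical evaluation of the logarithmic integral gives Li(749) ≈ 140.53. The difference π(x) − Li(x) ≈ -8.53 is typically negative for small/moderate x (Li(x) overestimates), though Littlewood's theorem shows this sign changes infinitely often.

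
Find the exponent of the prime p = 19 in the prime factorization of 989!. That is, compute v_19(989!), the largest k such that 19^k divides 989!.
v_19(989!) = 54

Legendre's formula: v_p(n!) = Σ_{k ≥ 1} ⌊n / p^k⌋. For p = 19, n = 989, the terms are:
  ⌊989/19^1⌋ = ⌊989/19⌋ = 52
  ⌊989/19^2⌋ = ⌊989/361⌋ = 2
(the next term ⌊989/19^3⌋ = 0, terminating the sum). Summing: v_19(989!) = 52 + 2 = 54.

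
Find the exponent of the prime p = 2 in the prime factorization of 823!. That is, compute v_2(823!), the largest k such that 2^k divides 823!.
v_2(823!) = 816

Legendre's formula: v_p(n!) = Σ_{k ≥ 1} ⌊n / p^k⌋. For p = 2, n = 823, the terms are:
  ⌊823/2^1⌋ = ⌊823/2⌋ = 411
  ⌊823/2^2⌋ = ⌊823/4⌋ = 205
  ⌊823/2^3⌋ = ⌊823/8⌋ = 102
  ⌊823/2^4⌋ = ⌊823/16⌋ = 51
  ⌊823/2^5⌋ = ⌊823/32⌋ = 25
  ⌊823/2^6⌋ = ⌊823/64⌋ = 12
  ⌊823/2^7⌋ = ⌊823/128⌋ = 6
  ⌊823/2^8⌋ = ⌊823/256⌋ = 3
  ⌊823/2^9⌋ = ⌊823/512⌋ = 1
(the next term ⌊823/2^10⌋ = 0, terminating the sum). Summing: v_2(823!) = 411 + 205 + 102 + 51 + 25 + 12 + 6 + 3 + 1 = 816.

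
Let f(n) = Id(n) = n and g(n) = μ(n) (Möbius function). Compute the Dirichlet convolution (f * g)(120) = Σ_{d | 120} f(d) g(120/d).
(Id * μ)(120) = 32

Divisors of 120: [1, 2, 3, 4, 5, 6, 8, 10, 12, 15, 20, 24, 30, 40, 60, 120]. For each d | 120:
  d = 1: Id(1) · μ(120/1) = 1 · 0 = 0
  d = 2: Id(2) · μ(120/2) = 2 · 0 = 0
  d = 3: Id(3) · μ(120/3) = 3 · 0 = 0
  d = 4: Id(4) · μ(120/4) = 4 · -1 = -4
  d = 5: Id(5) · μ(120/5) = 5 · 0 = 0
  d = 6: Id(6) · μ(120/6) = 6 · 0 = 0
  d = 8: Id(8) · μ(120/8) = 8 · 1 = 8
  d = 10: Id(10) · μ(120/10) = 10 · 0 = 0
  d = 12: Id(12) · μ(120/12) = 12 · 1 = 12
  d = 15: Id(15) · μ(120/15) = 15 · 0 = 0
  d = 20: Id(20) · μ(120/20) = 20 · 1 = 20
  d = 24: Id(24) · μ(120/24) = 24 · -1 = -24
  d = 30: Id(30) · μ(120/30) = 30 · 0 = 0
  d = 40: Id(40) · μ(120/40) = 40 · -1 = -40
  d = 60: Id(60) · μ(120/60) = 60 · -1 = -60
  d = 120: Id(120) · μ(120/120) = 120 · 1 = 120
Summing: (Id * μ)(120) = 0 + 0 + 0 + -4 + 0 + 0 + 8 + 0 + 12 + 0 + 20 + -24 + 0 + -40 + -60 + 120 = 32.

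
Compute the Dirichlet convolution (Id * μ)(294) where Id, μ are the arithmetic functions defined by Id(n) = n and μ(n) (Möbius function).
(Id * μ)(294) = 84

Divisors of 294: [1, 2, 3, 6, 7, 14, 21, 42, 49, 98, 147, 294]. For each d | 294:
  d = 1: Id(1) · μ(294/1) = 1 · 0 = 0
  d = 2: Id(2) · μ(294/2) = 2 · 0 = 0
  d = 3: Id(3) · μ(294/3) = 3 · 0 = 0
  d = 6: Id(6) · μ(294/6) = 6 · 0 = 0
  d = 7: Id(7) · μ(294/7) = 7 · -1 = -7
  d = 14: Id(14) · μ(294/14) = 14 · 1 = 14
  d = 21: Id(21) · μ(294/21) = 21 · 1 = 21
  d = 42: Id(42) · μ(294/42) = 42 · -1 = -42
  d = 49: Id(49) · μ(294/49) = 49 · 1 = 49
  d = 98: Id(98) · μ(294/98) = 98 · -1 = -98
  d = 147: Id(147) · μ(294/147) = 147 · -1 = -147
  d = 294: Id(294) · μ(294/294) = 294 · 1 = 294
Summing: (Id * μ)(294) = 0 + 0 + 0 + 0 + -7 + 14 + 21 + -42 + 49 + -98 + -147 + 294 = 84.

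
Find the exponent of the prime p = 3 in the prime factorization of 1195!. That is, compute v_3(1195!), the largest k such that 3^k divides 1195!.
v_3(1195!) = 593

Legendre's formula: v_p(n!) = Σ_{k ≥ 1} ⌊n / p^k⌋. For p = 3, n = 1195, the terms are:
  ⌊1195/3^1⌋ = ⌊1195/3⌋ = 398
  ⌊1195/3^2⌋ = ⌊1195/9⌋ = 132
  ⌊1195/3^3⌋ = ⌊1195/27⌋ = 44
  ⌊1195/3^4⌋ = ⌊1195/81⌋ = 14
  ⌊1195/3^5⌋ = ⌊1195/243⌋ = 4
  ⌊1195/3^6⌋ = ⌊1195/729⌋ = 1
(the next term ⌊1195/3^7⌋ = 0, terminating the sum). Summing: v_3(1195!) = 398 + 132 + 44 + 14 + 4 + 1 = 593.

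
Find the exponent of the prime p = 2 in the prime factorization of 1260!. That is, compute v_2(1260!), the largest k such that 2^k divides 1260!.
v_2(1260!) = 1254

Legendre's formula: v_p(n!) = Σ_{k ≥ 1} ⌊n / p^k⌋. For p = 2, n = 1260, the terms are:
  ⌊1260/2^1⌋ = ⌊1260/2⌋ = 630
  ⌊1260/2^2⌋ = ⌊1260/4⌋ = 315
  ⌊1260/2^3⌋ = ⌊1260/8⌋ = 157
  ⌊1260/2^4⌋ = ⌊1260/16⌋ = 78
  ⌊1260/2^5⌋ = ⌊1260/32⌋ = 39
  ⌊1260/2^6⌋ = ⌊1260/64⌋ = 19
  ⌊1260/2^7⌋ = ⌊1260/128⌋ = 9
  ⌊1260/2^8⌋ = ⌊1260/256⌋ = 4
  ⌊1260/2^9⌋ = ⌊1260/512⌋ = 2
  ⌊1260/2^10⌋ = ⌊1260/1024⌋ = 1
(the next term ⌊1260/2^11⌋ = 0, terminating the sum). Summing: v_2(1260!) = 630 + 315 + 157 + 78 + 39 + 19 + 9 + 4 + 2 + 1 = 1254.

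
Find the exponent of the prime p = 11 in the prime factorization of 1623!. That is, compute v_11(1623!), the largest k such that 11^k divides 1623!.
v_11(1623!) = 161

Legendre's formula: v_p(n!) = Σ_{k ≥ 1} ⌊n / p^k⌋. For p = 11, n = 1623, the terms are:
  ⌊1623/11^1⌋ = ⌊1623/11⌋ = 147
  ⌊1623/11^2⌋ = ⌊1623/121⌋ = 13
  ⌊1623/11^3⌋ = ⌊1623/1331⌋ = 1
(the next term ⌊1623/11^4⌋ = 0, terminating the sum). Summing: v_11(1623!) = 147 + 13 + 1 = 161.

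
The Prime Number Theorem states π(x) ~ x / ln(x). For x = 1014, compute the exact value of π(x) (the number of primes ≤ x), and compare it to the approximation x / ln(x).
π(1014) = 170;  x/ln(x) ≈ 146.50;  relative error ≈ 13.83%.

Directly count primes up to 1014: π(1014) = 170. The PNT approximation gives 1014/ln(1014) ≈ 1014/6.92166 ≈ 146.50. Relative error (π(x) − x/ln(x)) / π(x) ≈ 13.83%; the approximation is known to undercount slightly (Li(x) is a better estimate).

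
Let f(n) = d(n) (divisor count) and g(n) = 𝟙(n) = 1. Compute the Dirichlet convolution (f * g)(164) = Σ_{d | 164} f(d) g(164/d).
(d * 𝟙)(164) = 18

Divisors of 164: [1, 2, 4, 41, 82, 164]. For each d | 164:
  d = 1: d(1) · 𝟙(164/1) = 1 · 1 = 1
  d = 2: d(2) · 𝟙(164/2) = 2 · 1 = 2
  d = 4: d(4) · 𝟙(164/4) = 3 · 1 = 3
  d = 41: d(41) · 𝟙(164/41) = 2 · 1 = 2
  d = 82: d(82) · 𝟙(164/82) = 4 · 1 = 4
  d = 164: d(164) · 𝟙(164/164) = 6 · 1 = 6
Summing: (d * 𝟙)(164) = 1 + 2 + 3 + 2 + 4 + 6 = 18.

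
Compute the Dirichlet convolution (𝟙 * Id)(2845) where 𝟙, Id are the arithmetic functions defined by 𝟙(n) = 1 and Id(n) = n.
(𝟙 * Id)(2845) = 3420

Divisors of 2845: [1, 5, 569, 2845]. For each d | 2845:
  d = 1: 𝟙(1) · Id(2845/1) = 1 · 2845 = 2845
  d = 5: 𝟙(5) · Id(2845/5) = 1 · 569 = 569
  d = 569: 𝟙(569) · Id(2845/569) = 1 · 5 = 5
  d = 2845: 𝟙(2845) · Id(2845/2845) = 1 · 1 = 1
Summing: (𝟙 * Id)(2845) = 2845 + 569 + 5 + 1 = 3420.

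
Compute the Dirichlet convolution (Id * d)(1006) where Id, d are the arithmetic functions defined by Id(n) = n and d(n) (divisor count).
(Id * d)(1006) = 2020

Divisors of 1006: [1, 2, 503, 1006]. For each d | 1006:
  d = 1: Id(1) · d(1006/1) = 1 · 4 = 4
  d = 2: Id(2) · d(1006/2) = 2 · 2 = 4
  d = 503: Id(503) · d(1006/503) = 503 · 2 = 1006
  d = 1006: Id(1006) · d(1006/1006) = 1006 · 1 = 1006
Summing: (Id * d)(1006) = 4 + 4 + 1006 + 1006 = 2020.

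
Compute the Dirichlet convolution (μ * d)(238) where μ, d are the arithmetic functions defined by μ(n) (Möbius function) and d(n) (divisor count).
(μ * d)(238) = 1

Divisors of 238: [1, 2, 7, 14, 17, 34, 119, 238]. For each d | 238:
  d = 1: μ(1) · d(238/1) = 1 · 8 = 8
  d = 2: μ(2) · d(238/2) = -1 · 4 = -4
  d = 7: μ(7) · d(238/7) = -1 · 4 = -4
  d = 14: μ(14) · d(238/14) = 1 · 2 = 2
  d = 17: μ(17) · d(238/17) = -1 · 4 = -4
  d = 34: μ(34) · d(238/34) = 1 · 2 = 2
  d = 119: μ(119) · d(238/119) = 1 · 2 = 2
  d = 238: μ(238) · d(238/238) = -1 · 1 = -1
Summing: (μ * d)(238) = 8 + -4 + -4 + 2 + -4 + 2 + 2 + -1 = 1.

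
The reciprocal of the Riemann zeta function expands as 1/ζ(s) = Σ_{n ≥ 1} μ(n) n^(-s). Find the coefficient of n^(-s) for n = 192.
μ(192) = 0

Factor n = 192 = 2^6 · 3. μ(n) = 0 if any exponent ≥ 2 (not squarefree); otherwise μ(n) = (−1)^{ω(n)} where ω(n) is the number of distinct prime factors. Applying: μ(192) = 0.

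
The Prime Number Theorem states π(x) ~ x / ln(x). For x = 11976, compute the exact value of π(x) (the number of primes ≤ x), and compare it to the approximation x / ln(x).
π(11976) = 1436;  x/ln(x) ≈ 1275.31;  relative error ≈ 11.19%.

Directly count primes up to 11976: π(11976) = 1436. The PNT approximation gives 11976/ln(11976) ≈ 11976/9.39066 ≈ 1275.31. Relative error (π(x) − x/ln(x)) / π(x) ≈ 11.19%; the approximation is known to undercount slightly (Li(x) is a better estimate).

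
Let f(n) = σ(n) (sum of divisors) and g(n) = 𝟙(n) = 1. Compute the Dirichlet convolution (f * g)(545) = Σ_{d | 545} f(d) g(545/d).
(σ * 𝟙)(545) = 777

Divisors of 545: [1, 5, 109, 545]. For each d | 545:
  d = 1: σ(1) · 𝟙(545/1) = 1 · 1 = 1
  d = 5: σ(5) · 𝟙(545/5) = 6 · 1 = 6
  d = 109: σ(109) · 𝟙(545/109) = 110 · 1 = 110
  d = 545: σ(545) · 𝟙(545/545) = 660 · 1 = 660
Summing: (σ * 𝟙)(545) = 1 + 6 + 110 + 660 = 777.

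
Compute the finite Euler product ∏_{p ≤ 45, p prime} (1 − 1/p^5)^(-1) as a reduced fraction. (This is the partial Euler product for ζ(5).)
∏ = 1572482291224969810929353517600303098269844539827384419450979869/1516482033755337998564749447506198249900022724140786873799147520

The primes p ≤ 45 are [2, 3, 5, 7, 11, 13, 17, 19, 23, 29, 31, 37, 41, 43]. For each prime, (1 − 1/p^5)^(-1) = p^5 / (p^5 − 1). The product is (1 − 1/2^5)^(-1), (1 − 1/3^5)^(-1), (1 − 1/5^5)^(-1), (1 − 1/7^5)^(-1), (1 − 1/11^5)^(-1), (1 − 1/13^5)^(-1), (1 − 1/17^5)^(-1), (1 − 1/19^5)^(-1), (1 − 1/23^5)^(-1), (1 − 1/29^5)^(-1), (1 − 1/31^5)^(-1), (1 − 1/37^5)^(-1), (1 − 1/41^5)^(-1), (1 − 1/43^5)^(-1) = ∏ p^5 / (p^5 − 1) = 1572482291224969810929353517600303098269844539827384419450979869/1516482033755337998564749447506198249900022724140786873799147520.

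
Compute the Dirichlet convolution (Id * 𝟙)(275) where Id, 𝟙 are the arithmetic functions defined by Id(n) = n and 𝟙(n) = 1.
(Id * 𝟙)(275) = 372

Divisors of 275: [1, 5, 11, 25, 55, 275]. For each d | 275:
  d = 1: Id(1) · 𝟙(275/1) = 1 · 1 = 1
  d = 5: Id(5) · 𝟙(275/5) = 5 · 1 = 5
  d = 11: Id(11) · 𝟙(275/11) = 11 · 1 = 11
  d = 25: Id(25) · 𝟙(275/25) = 25 · 1 = 25
  d = 55: Id(55) · 𝟙(275/55) = 55 · 1 = 55
  d = 275: Id(275) · 𝟙(275/275) = 275 · 1 = 275
Summing: (Id * 𝟙)(275) = 1 + 5 + 11 + 25 + 55 + 275 = 372.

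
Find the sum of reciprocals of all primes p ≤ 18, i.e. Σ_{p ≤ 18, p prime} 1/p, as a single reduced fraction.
Σ 1/p = 716167/510510

π(18) = 7, so the primes ≤ 18 are [2, 3, 5, 7, 11, 13, 17]. Summing 1/p over these primes: 716167/510510 ≈ 1.4028. Mertens estimate ln ln(18) + 0.2615 ≈ 1.3229.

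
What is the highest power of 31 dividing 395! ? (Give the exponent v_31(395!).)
v_31(395!) = 12

Legendre's formula: v_p(n!) = Σ_{k ≥ 1} ⌊n / p^k⌋. For p = 31, n = 395, the terms are:
  ⌊395/31^1⌋ = ⌊395/31⌋ = 12
(the next term ⌊395/31^2⌋ = 0, terminating the sum). Summing: v_31(395!) = 12 = 12.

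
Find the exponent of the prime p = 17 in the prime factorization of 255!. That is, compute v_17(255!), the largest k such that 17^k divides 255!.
v_17(255!) = 15

Legendre's formula: v_p(n!) = Σ_{k ≥ 1} ⌊n / p^k⌋. For p = 17, n = 255, the terms are:
  ⌊255/17^1⌋ = ⌊255/17⌋ = 15
(the next term ⌊255/17^2⌋ = 0, terminating the sum). Summing: v_17(255!) = 15 = 15.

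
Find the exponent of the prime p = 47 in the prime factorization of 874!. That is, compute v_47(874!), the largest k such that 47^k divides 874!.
v_47(874!) = 18

Legendre's formula: v_p(n!) = Σ_{k ≥ 1} ⌊n / p^k⌋. For p = 47, n = 874, the terms are:
  ⌊874/47^1⌋ = ⌊874/47⌋ = 18
(the next term ⌊874/47^2⌋ = 0, terminating the sum). Summing: v_47(874!) = 18 = 18.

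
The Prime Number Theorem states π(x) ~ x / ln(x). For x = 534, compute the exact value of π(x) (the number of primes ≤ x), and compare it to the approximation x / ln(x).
π(534) = 99;  x/ln(x) ≈ 85.03;  relative error ≈ 14.11%.

Directly count primes up to 534: π(534) = 99. The PNT approximation gives 534/ln(534) ≈ 534/6.28040 ≈ 85.03. Relative error (π(x) − x/ln(x)) / π(x) ≈ 14.11%; the approximation is known to undercount slightly (Li(x) is a better estimate).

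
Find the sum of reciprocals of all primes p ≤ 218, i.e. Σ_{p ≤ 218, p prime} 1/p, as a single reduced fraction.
Σ 1/p = 3215488142498485484492183158345029261034221047849345857469577412562094716564064084247/1645783550795210387735581011435590727981167322669649249414629852197255934130751870910

π(218) = 47, so the primes ≤ 218 are [2, 3, 5, 7, 11, 13, 17, 19, 23, 29, 31, 37, 41, 43, 47, 53, 59, 61, 67, 71, 73, 79, 83, 89, 97, 101, 103, 107, 109, 113, 127, 131, 137, 139, 149, 151, 157, 163, 167, 173, 179, 181, 191, 193, 197, 199, 211]. Summing 1/p over these primes: 3215488142498485484492183158345029261034221047849345857469577412562094716564064084247/1645783550795210387735581011435590727981167322669649249414629852197255934130751870910 ≈ 1.9538. Mertens estimate ln ln(218) + 0.2615 ≈ 1.9450.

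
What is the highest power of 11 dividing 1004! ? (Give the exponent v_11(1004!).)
v_11(1004!) = 99

Legendre's formula: v_p(n!) = Σ_{k ≥ 1} ⌊n / p^k⌋. For p = 11, n = 1004, the terms are:
  ⌊1004/11^1⌋ = ⌊1004/11⌋ = 91
  ⌊1004/11^2⌋ = ⌊1004/121⌋ = 8
(the next term ⌊1004/11^3⌋ = 0, terminating the sum). Summing: v_11(1004!) = 91 + 8 = 99.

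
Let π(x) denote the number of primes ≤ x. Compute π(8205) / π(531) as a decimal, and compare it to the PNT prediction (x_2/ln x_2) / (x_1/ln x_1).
π(8205)/π(531) = 1028/99 ≈ 10.3838;  PNT prediction ≈ 10.7581.

π(531) = 99 and π(8205) = 1028, so π(8205)/π(531) ≈ 10.3838. The PNT-predicted ratio is (8205/ln(8205)) / (531/ln(531)) ≈ 10.7581. The two agree to within a few percent, as expected.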